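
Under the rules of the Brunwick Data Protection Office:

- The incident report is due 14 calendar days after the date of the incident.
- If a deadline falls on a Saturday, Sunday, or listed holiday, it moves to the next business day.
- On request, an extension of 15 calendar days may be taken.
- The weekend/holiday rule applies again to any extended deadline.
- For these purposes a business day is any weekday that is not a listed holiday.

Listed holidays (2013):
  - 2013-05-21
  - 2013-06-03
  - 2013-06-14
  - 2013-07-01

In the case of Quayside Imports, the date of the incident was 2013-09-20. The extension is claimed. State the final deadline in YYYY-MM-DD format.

2013-10-21

From 2013-09-20, 14 calendar days later is 2013-10-04.
2013-10-04 falls on a Friday, which is a business day, so no adjustment is needed.
The 15-calendar-day extension moves the deadline from 2013-10-04 to 2013-10-19.
2013-10-19 is a Saturday, so it moves to the next business day, 2013-10-21 (Monday).
So the filing is due 2013-10-21.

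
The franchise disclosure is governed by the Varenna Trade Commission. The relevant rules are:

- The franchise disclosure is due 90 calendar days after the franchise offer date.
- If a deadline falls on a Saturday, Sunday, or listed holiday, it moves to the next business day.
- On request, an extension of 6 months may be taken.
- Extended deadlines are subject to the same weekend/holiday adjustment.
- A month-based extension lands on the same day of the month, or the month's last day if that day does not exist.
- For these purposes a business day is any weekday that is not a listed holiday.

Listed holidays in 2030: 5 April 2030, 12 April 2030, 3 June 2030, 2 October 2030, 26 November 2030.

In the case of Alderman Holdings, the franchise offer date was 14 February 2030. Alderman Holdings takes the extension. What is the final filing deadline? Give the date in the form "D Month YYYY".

15 November 2030

Trigger date 14 February 2030 + 90 calendar days = 15 May 2030.
15 May 2030 falls on a Wednesday, which is a business day, so no adjustment is needed.
Add 6 months to 15 May 2030: 15 November 2030.
15 November 2030 falls on a Friday, which is a business day, so no adjustment is needed.
Deadline: 15 November 2030.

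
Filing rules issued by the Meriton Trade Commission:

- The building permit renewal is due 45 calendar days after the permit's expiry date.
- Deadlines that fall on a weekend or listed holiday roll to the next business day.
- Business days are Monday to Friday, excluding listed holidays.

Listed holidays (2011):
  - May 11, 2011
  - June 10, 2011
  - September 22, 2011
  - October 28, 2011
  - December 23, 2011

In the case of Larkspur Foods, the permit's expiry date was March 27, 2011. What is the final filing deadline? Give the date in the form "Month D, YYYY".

May 12, 2011

45 calendar days after March 27, 2011 is May 11, 2011.
May 11, 2011 is a listed holiday; the next business day is May 12, 2011 (Thursday).
The final due date is May 12, 2011.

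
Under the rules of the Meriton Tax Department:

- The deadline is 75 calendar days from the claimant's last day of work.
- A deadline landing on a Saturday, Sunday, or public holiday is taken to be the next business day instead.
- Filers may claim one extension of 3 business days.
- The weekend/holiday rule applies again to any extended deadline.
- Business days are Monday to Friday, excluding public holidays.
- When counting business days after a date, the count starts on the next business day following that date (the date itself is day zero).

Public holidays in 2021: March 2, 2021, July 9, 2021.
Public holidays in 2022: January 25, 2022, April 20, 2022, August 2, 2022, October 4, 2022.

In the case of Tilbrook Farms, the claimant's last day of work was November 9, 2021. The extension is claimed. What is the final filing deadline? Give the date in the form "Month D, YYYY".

75 calendar days after November 9, 2021 is January 23, 2022.
January 23, 2022 falls on a Sunday. Rolling to the next business day gives January 24, 2022, a Monday.
Applying the 3-business-day extension: 3 business days after January 24, 2022 is January 28, 2022.
January 28, 2022 falls on a Friday, which is a business day, so no adjustment is needed.
So the filing is due January 28, 2022.

January 28, 2022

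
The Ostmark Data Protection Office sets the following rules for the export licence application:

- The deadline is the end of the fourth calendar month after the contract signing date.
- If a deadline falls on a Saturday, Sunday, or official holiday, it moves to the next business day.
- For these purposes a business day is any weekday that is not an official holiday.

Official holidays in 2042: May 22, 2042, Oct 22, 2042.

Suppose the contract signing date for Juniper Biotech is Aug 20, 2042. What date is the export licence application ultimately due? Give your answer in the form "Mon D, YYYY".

The fourth month after Aug 20, 2042 is December 2042, whose last day is Dec 31, 2042.
Dec 31, 2042 (Wednesday) is already a business day.
Deadline: Dec 31, 2042.

Dec 31, 2042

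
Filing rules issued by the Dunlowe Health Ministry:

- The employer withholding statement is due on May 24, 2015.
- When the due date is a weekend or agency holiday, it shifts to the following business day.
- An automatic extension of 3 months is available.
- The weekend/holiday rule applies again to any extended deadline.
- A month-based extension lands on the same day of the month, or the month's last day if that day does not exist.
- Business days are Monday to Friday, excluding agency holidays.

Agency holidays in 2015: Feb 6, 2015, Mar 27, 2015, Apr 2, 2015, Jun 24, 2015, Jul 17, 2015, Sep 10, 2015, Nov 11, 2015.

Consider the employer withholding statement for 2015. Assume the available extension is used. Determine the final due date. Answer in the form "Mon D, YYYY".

Aug 25, 2015

The stated deadline is May 24, 2015.
May 24, 2015 is a Sunday, so it moves to the next business day, May 25, 2015 (Monday).
The 3 months extension carries May 25, 2015 to Aug 25, 2015.
Aug 25, 2015 falls on a Tuesday, which is a business day, so no adjustment is needed.
The final due date is Aug 25, 2015.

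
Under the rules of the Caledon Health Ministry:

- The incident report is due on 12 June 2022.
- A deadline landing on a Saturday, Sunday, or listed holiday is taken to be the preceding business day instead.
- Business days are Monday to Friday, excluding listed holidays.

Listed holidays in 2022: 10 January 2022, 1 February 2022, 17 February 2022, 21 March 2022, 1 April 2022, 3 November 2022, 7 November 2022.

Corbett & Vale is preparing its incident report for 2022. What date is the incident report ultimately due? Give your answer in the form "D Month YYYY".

10 June 2022

The statutory due date is 12 June 2022.
12 June 2022 is a Sunday, so it moves to the preceding business day, 10 June 2022 (Friday).
The final due date is 10 June 2022.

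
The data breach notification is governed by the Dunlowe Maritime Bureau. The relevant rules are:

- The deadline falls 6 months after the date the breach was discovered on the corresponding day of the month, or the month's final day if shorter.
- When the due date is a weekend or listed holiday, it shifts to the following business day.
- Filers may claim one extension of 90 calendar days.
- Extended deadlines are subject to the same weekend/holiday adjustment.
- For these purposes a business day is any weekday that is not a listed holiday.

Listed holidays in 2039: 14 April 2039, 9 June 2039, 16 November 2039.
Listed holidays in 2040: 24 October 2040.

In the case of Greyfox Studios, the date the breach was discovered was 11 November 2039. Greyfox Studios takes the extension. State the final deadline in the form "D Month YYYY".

9 August 2040

Moving 6 months forward from 11 November 2039 on the corresponding day gives 11 May 2040.
11 May 2040 (Friday) is already a business day.
Applying the 90-calendar-day extension: 11 May 2040 + 90 days = 9 August 2040.
9 August 2040 falls on a Thursday, which is a business day, so no adjustment is needed.
So the filing is due 9 August 2040.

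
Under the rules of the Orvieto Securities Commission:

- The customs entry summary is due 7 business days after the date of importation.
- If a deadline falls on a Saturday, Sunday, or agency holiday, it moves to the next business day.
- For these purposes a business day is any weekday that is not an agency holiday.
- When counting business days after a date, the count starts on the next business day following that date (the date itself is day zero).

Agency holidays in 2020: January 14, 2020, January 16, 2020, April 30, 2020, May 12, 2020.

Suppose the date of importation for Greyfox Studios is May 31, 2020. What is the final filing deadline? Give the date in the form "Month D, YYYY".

June 9, 2020

Starting the day after May 31, 2020 and counting 7 business days lands on June 9, 2020.
June 9, 2020 falls on a Tuesday, which is a business day, so no adjustment is needed.
Deadline: June 9, 2020.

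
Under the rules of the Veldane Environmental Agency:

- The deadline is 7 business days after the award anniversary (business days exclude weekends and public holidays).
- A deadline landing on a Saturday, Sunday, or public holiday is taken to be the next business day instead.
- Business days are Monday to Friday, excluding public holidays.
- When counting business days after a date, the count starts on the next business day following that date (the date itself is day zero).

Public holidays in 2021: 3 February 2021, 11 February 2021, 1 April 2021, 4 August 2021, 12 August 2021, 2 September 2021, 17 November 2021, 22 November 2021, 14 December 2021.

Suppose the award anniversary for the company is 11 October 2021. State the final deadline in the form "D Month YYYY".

Starting the day after 11 October 2021 and counting 7 business days lands on 20 October 2021.
20 October 2021 is a Wednesday and not a listed holiday, so it stands.
Deadline: 20 October 2021.

20 October 2021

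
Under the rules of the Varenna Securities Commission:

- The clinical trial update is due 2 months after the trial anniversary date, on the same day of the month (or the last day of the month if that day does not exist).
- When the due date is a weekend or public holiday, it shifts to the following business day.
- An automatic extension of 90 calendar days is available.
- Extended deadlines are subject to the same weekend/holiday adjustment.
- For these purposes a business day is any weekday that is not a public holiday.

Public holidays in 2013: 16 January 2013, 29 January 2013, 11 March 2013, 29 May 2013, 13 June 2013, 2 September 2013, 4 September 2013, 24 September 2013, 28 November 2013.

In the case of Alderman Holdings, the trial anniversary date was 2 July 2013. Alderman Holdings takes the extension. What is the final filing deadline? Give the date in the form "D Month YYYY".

2 months from 2 July 2013 is 2 September 2013.
2 September 2013 is a listed holiday; the next business day is 3 September 2013 (Tuesday).
With the 90-day extension, 3 September 2013 becomes 2 December 2013.
Since 2 December 2013 is a Monday and not a holiday, the date is unchanged.
The final due date is 2 December 2013.

2 December 2013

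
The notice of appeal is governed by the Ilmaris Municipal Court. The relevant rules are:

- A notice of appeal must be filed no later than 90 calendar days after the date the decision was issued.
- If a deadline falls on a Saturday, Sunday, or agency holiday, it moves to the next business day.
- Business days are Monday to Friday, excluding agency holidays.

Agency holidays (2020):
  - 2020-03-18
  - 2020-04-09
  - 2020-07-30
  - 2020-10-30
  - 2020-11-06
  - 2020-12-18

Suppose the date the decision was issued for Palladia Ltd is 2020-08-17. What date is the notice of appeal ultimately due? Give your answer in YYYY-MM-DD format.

Trigger date 2020-08-17 + 90 calendar days = 2020-11-15.
2020-11-15 falls on a Sunday. Rolling to the next business day gives 2020-11-16, a Monday.
So the filing is due 2020-11-16.

2020-11-16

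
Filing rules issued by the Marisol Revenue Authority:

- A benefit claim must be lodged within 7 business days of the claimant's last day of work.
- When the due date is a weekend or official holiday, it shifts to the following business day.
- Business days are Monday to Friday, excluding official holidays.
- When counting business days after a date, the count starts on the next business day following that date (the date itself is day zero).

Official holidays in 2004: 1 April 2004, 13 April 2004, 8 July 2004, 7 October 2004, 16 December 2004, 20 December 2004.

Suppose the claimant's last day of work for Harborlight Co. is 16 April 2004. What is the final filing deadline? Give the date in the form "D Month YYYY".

27 April 2004

Counting 7 business days after 16 April 2004 (skipping weekends and listed holidays) reaches 27 April 2004.
27 April 2004 falls on a Tuesday, which is a business day, so no adjustment is needed.
Final deadline: 27 April 2004.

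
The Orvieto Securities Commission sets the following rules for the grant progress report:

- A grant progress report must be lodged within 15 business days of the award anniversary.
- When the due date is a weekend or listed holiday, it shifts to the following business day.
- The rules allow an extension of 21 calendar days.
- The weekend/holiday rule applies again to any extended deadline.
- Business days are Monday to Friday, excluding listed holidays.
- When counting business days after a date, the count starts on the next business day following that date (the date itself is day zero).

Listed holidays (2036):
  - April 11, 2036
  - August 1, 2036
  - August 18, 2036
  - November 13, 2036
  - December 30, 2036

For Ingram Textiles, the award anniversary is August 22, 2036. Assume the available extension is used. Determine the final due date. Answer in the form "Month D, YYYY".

October 3, 2036

Starting the day after August 22, 2036 and counting 15 business days lands on September 12, 2036.
Since September 12, 2036 is a Friday and not a holiday, the date is unchanged.
The 21-calendar-day extension moves the deadline from September 12, 2036 to October 3, 2036.
Since October 3, 2036 is a Friday and not a holiday, the date is unchanged.
The final due date is October 3, 2036.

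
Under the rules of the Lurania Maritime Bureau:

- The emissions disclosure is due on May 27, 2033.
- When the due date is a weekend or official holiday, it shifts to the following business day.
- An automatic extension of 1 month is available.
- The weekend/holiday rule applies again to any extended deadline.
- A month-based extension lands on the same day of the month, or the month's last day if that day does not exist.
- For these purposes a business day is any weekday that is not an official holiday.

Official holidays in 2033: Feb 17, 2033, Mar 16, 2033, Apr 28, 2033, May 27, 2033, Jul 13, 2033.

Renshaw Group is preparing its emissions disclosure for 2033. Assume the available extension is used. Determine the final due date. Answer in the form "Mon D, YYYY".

The statutory due date is May 27, 2033.
May 27, 2033 is a listed holiday, so it moves to the next business day, May 30, 2033 (Monday).
Applying the 1 month extension: 1 month after May 30, 2033 is Jun 30, 2033.
Jun 30, 2033 falls on a Thursday, which is a business day, so no adjustment is needed.
So the filing is due Jun 30, 2033.

Jun 30, 2033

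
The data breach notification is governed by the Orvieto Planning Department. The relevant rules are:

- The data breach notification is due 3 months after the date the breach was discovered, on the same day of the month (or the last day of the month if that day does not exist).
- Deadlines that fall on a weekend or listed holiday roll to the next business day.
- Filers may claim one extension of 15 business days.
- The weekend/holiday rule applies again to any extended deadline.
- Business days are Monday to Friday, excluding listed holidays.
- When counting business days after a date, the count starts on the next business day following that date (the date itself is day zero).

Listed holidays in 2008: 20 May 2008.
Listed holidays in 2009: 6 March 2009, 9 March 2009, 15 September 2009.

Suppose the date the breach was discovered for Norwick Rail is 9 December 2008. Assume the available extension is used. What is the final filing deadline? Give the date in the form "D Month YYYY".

3 months from 9 December 2008 is 9 March 2009.
9 March 2009 is a listed holiday; the next business day is 10 March 2009 (Tuesday).
The 15-business-day extension runs from 10 March 2009 to 31 March 2009.
Since 31 March 2009 is a Tuesday and not a holiday, the date is unchanged.
The final due date is 31 March 2009.

31 March 2009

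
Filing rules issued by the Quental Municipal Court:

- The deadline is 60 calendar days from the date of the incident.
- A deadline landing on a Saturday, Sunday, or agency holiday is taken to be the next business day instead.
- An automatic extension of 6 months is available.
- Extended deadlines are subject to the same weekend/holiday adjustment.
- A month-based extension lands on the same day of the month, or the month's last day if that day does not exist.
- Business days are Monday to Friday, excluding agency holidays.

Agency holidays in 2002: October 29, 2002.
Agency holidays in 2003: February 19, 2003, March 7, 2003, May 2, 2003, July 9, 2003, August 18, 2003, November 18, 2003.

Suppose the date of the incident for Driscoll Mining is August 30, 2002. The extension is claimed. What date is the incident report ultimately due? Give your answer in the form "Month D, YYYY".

Adding 60 calendar days to August 30, 2002 gives October 29, 2002.
October 29, 2002 is a listed holiday, so it moves to the next business day, October 30, 2002 (Wednesday).
Applying the 6 months extension: 6 months after October 30, 2002 is April 30, 2003.
April 30, 2003 falls on a Wednesday, which is a business day, so no adjustment is needed.
Final deadline: April 30, 2003.

April 30, 2003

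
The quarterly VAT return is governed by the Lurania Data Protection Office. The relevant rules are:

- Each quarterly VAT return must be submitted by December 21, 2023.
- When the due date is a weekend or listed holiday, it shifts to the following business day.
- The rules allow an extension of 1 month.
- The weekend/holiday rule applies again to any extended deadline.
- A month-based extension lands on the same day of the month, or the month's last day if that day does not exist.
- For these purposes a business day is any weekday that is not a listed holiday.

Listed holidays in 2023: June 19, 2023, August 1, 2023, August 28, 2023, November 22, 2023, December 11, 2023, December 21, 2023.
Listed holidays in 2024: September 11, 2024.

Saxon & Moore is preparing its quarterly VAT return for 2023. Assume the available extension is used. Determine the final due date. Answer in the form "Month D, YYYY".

January 22, 2024

The stated deadline is December 21, 2023.
Because December 21, 2023 is a listed holiday, the deadline becomes December 22, 2023 (Friday).
The 1 month extension carries December 22, 2023 to January 22, 2024.
January 22, 2024 is a Monday and not a listed holiday, so it stands.
The final due date is January 22, 2024.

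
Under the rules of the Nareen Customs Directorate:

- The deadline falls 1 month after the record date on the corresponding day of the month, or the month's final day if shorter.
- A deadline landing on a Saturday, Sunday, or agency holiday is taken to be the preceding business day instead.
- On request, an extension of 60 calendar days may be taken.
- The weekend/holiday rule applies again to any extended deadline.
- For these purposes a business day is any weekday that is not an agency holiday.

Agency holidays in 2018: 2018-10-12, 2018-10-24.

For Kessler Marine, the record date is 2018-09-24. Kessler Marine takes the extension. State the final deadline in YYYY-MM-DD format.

2018-12-21

1 month after 2018-09-24, on the same day of the month, is 2018-10-24.
2018-10-24 falls on a listed holiday. Rolling to the preceding business day gives 2018-10-23, a Tuesday.
Applying the 60-calendar-day extension: 2018-10-23 + 60 days = 2018-12-22.
Because 2018-12-22 is a Saturday, the deadline becomes 2018-12-21 (Friday).
The final due date is 2018-12-21.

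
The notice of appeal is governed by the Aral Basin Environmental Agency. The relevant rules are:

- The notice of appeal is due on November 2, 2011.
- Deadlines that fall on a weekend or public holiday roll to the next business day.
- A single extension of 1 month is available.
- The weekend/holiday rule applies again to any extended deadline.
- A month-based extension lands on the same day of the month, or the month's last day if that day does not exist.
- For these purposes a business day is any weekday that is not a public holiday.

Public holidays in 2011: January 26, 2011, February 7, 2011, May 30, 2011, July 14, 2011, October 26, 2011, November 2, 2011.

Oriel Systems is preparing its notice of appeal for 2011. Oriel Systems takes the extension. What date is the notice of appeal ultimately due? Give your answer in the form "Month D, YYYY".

December 5, 2011

Start from the fixed due date, November 2, 2011.
November 2, 2011 is a listed holiday, so it moves to the next business day, November 3, 2011 (Thursday).
Applying the 1 month extension: 1 month after November 3, 2011 is December 3, 2011.
December 3, 2011 is a Saturday; the next business day is December 5, 2011 (Monday).
Deadline: December 5, 2011.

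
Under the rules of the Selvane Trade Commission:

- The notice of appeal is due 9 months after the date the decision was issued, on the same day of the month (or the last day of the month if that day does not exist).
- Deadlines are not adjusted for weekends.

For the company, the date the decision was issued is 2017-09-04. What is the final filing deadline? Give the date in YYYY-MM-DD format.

2018-06-04

9 months from 2017-09-04 is 2018-06-04.
2018-06-04 is a Monday; no weekend or holiday adjustment applies.
So the filing is due 2018-06-04.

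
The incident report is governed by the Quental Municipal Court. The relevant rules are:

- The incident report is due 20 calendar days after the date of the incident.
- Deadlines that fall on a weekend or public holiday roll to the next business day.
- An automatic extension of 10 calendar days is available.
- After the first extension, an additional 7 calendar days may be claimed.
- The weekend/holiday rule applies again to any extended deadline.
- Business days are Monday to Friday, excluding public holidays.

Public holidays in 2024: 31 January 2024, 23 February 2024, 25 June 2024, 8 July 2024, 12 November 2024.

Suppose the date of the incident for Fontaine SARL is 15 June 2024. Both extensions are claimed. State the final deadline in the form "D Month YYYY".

Trigger date 15 June 2024 + 20 calendar days = 5 July 2024.
5 July 2024 is a Friday and not a listed holiday, so it stands.
Applying the 10-calendar-day extension: 5 July 2024 + 10 days = 15 July 2024.
15 July 2024 (Monday) is already a business day.
With the 7-day extension, 15 July 2024 becomes 22 July 2024.
Since 22 July 2024 is a Monday and not a holiday, the date is unchanged.
So the filing is due 22 July 2024.

22 July 2024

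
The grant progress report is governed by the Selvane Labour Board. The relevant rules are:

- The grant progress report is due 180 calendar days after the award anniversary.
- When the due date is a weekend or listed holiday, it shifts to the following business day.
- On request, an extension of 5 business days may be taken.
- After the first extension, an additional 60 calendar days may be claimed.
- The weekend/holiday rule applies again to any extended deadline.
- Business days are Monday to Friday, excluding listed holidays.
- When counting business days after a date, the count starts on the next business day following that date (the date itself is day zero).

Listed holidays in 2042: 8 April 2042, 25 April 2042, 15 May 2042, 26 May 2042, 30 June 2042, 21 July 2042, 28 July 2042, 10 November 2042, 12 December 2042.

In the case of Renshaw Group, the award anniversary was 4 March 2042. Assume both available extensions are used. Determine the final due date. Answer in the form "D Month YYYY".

7 November 2042

Adding 180 calendar days to 4 March 2042 gives 31 August 2042.
31 August 2042 is a Sunday; the next business day is 1 September 2042 (Monday).
Counting 5 further business days from 1 September 2042 reaches 8 September 2042.
8 September 2042 (Monday) is already a business day.
Add the 60 calendar-day extension to 8 September 2042: 7 November 2042.
7 November 2042 (Friday) is already a business day.
Deadline: 7 November 2042.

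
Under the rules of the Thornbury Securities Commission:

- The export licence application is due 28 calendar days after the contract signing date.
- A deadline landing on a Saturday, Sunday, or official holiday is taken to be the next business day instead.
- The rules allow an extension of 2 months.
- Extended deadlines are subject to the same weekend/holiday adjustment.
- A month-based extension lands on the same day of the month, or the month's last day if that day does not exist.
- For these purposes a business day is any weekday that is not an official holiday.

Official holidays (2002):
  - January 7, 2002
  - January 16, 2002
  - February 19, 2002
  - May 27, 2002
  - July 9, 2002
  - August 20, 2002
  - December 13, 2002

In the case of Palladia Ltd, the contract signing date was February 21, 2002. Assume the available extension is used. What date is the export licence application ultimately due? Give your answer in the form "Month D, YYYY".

May 21, 2002

From February 21, 2002, 28 calendar days later is March 21, 2002.
March 21, 2002 (Thursday) is already a business day.
Add 2 months to March 21, 2002: May 21, 2002.
May 21, 2002 falls on a Tuesday, which is a business day, so no adjustment is needed.
Final deadline: May 21, 2002.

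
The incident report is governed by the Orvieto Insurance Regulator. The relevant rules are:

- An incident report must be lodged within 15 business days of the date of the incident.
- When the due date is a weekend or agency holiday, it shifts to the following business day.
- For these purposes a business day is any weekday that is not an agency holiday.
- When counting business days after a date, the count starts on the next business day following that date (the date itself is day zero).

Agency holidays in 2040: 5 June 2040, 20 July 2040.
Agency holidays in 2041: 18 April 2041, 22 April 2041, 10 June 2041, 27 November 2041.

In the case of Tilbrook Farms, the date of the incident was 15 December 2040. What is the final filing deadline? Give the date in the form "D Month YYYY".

Counting 15 business days after 15 December 2040 (skipping weekends and listed holidays) reaches 4 January 2041.
4 January 2041 (Friday) is already a business day.
Final deadline: 4 January 2041.

4 January 2041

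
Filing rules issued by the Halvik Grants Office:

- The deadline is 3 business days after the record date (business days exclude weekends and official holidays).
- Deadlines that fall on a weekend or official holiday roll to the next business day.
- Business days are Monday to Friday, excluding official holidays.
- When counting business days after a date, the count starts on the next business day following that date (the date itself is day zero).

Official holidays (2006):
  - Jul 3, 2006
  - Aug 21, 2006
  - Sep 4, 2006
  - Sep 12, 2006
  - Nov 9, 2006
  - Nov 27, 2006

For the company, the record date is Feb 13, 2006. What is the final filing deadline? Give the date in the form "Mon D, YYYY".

Feb 16, 2006

3 business days after Feb 13, 2006, excluding weekends and holidays, is Feb 16, 2006.
Feb 16, 2006 (Thursday) is already a business day.
The final due date is Feb 16, 2006.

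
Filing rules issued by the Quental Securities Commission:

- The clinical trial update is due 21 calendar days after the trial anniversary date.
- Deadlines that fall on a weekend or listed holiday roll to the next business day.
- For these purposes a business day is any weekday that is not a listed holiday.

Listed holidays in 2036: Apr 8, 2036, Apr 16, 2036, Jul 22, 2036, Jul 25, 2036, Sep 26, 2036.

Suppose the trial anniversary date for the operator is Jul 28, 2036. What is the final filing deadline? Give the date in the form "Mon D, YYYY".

Aug 18, 2036

Trigger date Jul 28, 2036 + 21 calendar days = Aug 18, 2036.
Aug 18, 2036 (Monday) is already a business day.
Deadline: Aug 18, 2036.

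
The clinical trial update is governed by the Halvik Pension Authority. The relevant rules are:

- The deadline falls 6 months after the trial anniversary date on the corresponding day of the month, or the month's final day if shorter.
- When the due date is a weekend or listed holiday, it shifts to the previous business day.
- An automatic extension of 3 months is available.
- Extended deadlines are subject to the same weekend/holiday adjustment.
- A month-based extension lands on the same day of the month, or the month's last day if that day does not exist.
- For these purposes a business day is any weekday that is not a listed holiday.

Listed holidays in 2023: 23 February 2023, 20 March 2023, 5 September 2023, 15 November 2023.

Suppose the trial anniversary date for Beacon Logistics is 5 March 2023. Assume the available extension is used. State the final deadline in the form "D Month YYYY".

6 months from 5 March 2023 is 5 September 2023.
Because 5 September 2023 is a listed holiday, the deadline becomes 4 September 2023 (Monday).
Add 3 months to 4 September 2023: 4 December 2023.
4 December 2023 (Monday) is already a business day.
Final deadline: 4 December 2023.

4 December 2023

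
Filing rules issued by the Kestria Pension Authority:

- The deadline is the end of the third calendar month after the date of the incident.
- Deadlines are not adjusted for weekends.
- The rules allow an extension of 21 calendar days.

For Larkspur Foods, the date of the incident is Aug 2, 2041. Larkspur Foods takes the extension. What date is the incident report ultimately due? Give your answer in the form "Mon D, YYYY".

The third month after Aug 2, 2041 is November 2041, whose last day is Nov 30, 2041.
Nov 30, 2041 falls on a Saturday. The rules make no weekend/holiday allowance, so it remains Nov 30, 2041.
With the 21-day extension, Nov 30, 2041 becomes Dec 21, 2041.
Dec 21, 2041 falls on a Saturday. The rules make no weekend/holiday allowance, so it remains Dec 21, 2041.
So the filing is due Dec 21, 2041.

Dec 21, 2041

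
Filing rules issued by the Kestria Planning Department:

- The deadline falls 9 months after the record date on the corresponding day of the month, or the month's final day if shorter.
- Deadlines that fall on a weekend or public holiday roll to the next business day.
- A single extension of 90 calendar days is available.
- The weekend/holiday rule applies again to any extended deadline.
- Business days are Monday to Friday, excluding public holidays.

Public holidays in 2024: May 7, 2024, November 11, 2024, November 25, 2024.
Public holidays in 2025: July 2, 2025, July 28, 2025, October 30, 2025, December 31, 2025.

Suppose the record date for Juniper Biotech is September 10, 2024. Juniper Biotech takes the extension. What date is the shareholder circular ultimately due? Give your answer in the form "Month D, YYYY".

September 8, 2025

Moving 9 months forward from September 10, 2024 on the corresponding day gives June 10, 2025.
Since June 10, 2025 is a Tuesday and not a holiday, the date is unchanged.
Applying the 90-calendar-day extension: June 10, 2025 + 90 days = September 8, 2025.
Since September 8, 2025 is a Monday and not a holiday, the date is unchanged.
So the filing is due September 8, 2025.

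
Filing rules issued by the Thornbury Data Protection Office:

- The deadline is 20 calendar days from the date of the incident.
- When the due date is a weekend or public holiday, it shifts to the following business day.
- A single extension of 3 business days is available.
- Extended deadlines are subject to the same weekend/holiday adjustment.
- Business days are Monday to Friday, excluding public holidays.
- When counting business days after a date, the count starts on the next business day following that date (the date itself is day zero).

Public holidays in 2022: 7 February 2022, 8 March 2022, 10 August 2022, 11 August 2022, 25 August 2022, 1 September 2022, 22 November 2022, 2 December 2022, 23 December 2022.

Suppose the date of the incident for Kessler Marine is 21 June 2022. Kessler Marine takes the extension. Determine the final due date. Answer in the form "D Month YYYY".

Adding 20 calendar days to 21 June 2022 gives 11 July 2022.
11 July 2022 is a Monday and not a listed holiday, so it stands.
Counting 3 further business days from 11 July 2022 reaches 14 July 2022.
14 July 2022 falls on a Thursday, which is a business day, so no adjustment is needed.
The final due date is 14 July 2022.

14 July 2022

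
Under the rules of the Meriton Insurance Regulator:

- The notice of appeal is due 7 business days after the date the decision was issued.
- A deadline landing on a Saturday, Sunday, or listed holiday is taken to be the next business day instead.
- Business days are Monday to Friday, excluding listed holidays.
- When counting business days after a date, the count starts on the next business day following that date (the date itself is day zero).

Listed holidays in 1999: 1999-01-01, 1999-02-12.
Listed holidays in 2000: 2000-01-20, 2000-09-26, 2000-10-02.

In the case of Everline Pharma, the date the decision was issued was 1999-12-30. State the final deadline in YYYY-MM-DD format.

Starting the day after 1999-12-30 and counting 7 business days lands on 2000-01-10.
2000-01-10 falls on a Monday, which is a business day, so no adjustment is needed.
The final due date is 2000-01-10.

2000-01-10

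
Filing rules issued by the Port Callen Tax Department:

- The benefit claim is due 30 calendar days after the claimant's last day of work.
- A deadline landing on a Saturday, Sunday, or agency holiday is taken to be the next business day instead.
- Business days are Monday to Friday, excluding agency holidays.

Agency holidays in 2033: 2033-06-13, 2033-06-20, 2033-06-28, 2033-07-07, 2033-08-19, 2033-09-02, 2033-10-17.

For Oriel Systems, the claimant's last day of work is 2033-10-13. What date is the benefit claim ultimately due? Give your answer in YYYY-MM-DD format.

Trigger date 2033-10-13 + 30 calendar days = 2033-11-12.
Because 2033-11-12 is a Saturday, the deadline becomes 2033-11-14 (Monday).
Final deadline: 2033-11-14.

2033-11-14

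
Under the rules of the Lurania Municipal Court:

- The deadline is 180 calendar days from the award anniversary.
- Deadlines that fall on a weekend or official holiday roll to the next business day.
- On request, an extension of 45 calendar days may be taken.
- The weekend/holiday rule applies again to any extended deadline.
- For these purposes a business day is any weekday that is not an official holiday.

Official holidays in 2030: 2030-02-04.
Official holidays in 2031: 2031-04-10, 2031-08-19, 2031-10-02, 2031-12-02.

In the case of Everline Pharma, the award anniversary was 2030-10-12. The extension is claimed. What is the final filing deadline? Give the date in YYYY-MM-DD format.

2031-05-26

180 calendar days after 2030-10-12 is 2031-04-10.
Because 2031-04-10 is a listed holiday, the deadline becomes 2031-04-11 (Friday).
With the 45-day extension, 2031-04-11 becomes 2031-05-26.
Since 2031-05-26 is a Monday and not a holiday, the date is unchanged.
So the filing is due 2031-05-26.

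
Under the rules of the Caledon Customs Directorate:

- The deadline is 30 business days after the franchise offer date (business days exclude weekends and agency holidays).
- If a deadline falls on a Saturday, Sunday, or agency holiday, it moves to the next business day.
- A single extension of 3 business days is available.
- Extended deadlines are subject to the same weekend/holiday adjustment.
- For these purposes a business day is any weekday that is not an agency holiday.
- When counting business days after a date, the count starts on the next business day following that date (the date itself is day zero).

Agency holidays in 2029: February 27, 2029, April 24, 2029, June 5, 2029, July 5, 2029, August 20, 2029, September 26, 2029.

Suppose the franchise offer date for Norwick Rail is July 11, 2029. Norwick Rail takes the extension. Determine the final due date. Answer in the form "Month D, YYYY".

Counting 30 business days after July 11, 2029 (skipping weekends and listed holidays) reaches August 23, 2029.
August 23, 2029 (Thursday) is already a business day.
Applying the 3-business-day extension: 3 business days after August 23, 2029 is August 28, 2029.
August 28, 2029 (Tuesday) is already a business day.
So the filing is due August 28, 2029.

August 28, 2029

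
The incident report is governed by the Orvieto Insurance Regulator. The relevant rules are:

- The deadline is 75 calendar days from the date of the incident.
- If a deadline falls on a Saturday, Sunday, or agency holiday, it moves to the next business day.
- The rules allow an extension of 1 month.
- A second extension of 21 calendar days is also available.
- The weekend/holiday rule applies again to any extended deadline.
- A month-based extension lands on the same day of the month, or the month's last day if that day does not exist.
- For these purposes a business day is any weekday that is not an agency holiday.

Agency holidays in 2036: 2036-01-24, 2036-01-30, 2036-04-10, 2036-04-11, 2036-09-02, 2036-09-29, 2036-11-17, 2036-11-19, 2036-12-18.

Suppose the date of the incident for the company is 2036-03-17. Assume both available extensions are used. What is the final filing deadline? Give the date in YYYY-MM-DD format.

2036-07-23

From 2036-03-17, 75 calendar days later is 2036-05-31.
2036-05-31 is a Saturday, so it moves to the next business day, 2036-06-02 (Monday).
Applying the 1 month extension: 1 month after 2036-06-02 is 2036-07-02.
Since 2036-07-02 is a Wednesday and not a holiday, the date is unchanged.
Add the 21 calendar-day extension to 2036-07-02: 2036-07-23.
2036-07-23 is a Wednesday and not a listed holiday, so it stands.
Deadline: 2036-07-23.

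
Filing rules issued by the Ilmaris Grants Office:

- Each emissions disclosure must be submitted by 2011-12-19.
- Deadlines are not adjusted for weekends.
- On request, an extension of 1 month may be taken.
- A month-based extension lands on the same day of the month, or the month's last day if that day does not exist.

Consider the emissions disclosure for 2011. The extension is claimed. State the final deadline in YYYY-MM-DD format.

2012-01-19

The statutory due date is 2011-12-19.
2011-12-19 falls on a Monday. The rules make no weekend/holiday allowance, so it remains 2011-12-19.
The 1 month extension carries 2011-12-19 to 2012-01-19.
No adjustment is made for weekends or holidays, so 2012-01-19 stands.
The final due date is 2012-01-19.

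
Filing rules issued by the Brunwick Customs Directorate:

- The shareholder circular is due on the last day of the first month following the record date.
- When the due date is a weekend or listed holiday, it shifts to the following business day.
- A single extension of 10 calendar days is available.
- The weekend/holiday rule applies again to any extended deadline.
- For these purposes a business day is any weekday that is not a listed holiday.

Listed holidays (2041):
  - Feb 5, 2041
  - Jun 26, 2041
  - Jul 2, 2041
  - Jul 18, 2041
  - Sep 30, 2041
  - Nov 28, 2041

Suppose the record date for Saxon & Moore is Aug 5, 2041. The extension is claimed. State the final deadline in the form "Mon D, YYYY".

1 month after Aug 5, 2041 falls in September 2041; the last day of that month is Sep 30, 2041.
Sep 30, 2041 is a listed holiday, so it moves to the next business day, Oct 1, 2041 (Tuesday).
The 10-calendar-day extension moves the deadline from Oct 1, 2041 to Oct 11, 2041.
Oct 11, 2041 is a Friday and not a listed holiday, so it stands.
Deadline: Oct 11, 2041.

Oct 11, 2041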